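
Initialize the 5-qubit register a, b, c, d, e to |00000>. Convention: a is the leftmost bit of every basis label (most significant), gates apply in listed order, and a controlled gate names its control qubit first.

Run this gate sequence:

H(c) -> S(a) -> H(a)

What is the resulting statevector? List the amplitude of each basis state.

After the circuit, the state carries amplitude 1/2 on |00000>, 1/2 on |00100>, 1/2 on |10000>, 1/2 on |10100>, and 0 on every other basis state.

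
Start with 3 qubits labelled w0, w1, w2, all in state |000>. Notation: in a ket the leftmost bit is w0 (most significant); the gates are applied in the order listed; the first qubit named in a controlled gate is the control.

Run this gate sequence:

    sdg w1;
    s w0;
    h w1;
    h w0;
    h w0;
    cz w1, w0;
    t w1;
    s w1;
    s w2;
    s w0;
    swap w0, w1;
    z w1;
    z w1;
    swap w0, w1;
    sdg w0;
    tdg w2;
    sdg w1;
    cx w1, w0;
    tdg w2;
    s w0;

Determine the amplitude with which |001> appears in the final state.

The amplitude on |001> is 0. Key observation: gates 10-15 undo each other exactly, leaving only the rest of the circuit to track.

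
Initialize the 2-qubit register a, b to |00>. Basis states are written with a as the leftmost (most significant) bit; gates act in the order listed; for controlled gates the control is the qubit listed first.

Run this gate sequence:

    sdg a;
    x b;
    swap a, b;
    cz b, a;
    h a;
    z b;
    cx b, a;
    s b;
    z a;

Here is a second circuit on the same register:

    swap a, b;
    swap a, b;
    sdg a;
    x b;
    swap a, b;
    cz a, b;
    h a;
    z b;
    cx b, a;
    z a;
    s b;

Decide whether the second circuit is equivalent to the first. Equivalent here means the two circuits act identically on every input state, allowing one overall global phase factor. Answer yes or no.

Yes: on every input state the two circuits agree up to one overall phase factor.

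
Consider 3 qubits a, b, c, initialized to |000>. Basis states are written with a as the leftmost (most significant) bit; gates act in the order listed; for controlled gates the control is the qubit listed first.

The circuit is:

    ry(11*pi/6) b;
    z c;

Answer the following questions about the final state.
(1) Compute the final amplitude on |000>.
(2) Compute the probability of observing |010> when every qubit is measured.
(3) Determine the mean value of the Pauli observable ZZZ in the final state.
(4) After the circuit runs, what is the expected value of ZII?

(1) The amplitude on |000> is -sqrt(6)/4 - sqrt(2)/4.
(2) The probability of measuring |010> is 1/2 - sqrt(3)/4.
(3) The expectation value of ZZZ is sqrt(3)/2.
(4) In the final state, ZII has expectation 1.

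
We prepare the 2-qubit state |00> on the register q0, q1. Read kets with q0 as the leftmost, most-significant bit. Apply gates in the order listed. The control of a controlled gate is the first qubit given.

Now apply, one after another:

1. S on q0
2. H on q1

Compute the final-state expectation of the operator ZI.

The observable ZI averages to 1.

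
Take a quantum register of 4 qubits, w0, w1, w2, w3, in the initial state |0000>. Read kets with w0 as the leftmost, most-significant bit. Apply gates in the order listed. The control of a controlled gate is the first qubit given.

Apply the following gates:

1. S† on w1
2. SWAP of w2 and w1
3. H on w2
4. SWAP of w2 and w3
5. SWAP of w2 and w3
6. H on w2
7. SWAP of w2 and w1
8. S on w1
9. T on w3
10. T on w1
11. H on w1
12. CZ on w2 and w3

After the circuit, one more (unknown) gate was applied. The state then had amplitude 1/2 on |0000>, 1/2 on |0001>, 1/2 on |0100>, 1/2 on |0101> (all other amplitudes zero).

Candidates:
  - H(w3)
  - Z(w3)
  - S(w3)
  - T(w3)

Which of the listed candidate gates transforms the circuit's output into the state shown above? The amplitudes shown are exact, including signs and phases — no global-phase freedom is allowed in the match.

The unique candidate consistent with the amplitudes is H(w3). Key observation: the block from step 1 through step 8 cancels to the identity and can be dropped.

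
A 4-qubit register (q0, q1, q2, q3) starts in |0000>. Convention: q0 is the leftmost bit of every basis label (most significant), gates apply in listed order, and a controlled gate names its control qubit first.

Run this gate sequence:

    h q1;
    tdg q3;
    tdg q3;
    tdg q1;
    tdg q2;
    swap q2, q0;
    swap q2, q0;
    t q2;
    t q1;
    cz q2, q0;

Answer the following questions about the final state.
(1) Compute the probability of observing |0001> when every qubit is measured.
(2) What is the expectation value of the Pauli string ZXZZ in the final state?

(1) Outcome |0001> occurs with probability 0. Key observation: the block from step 4 through step 9 cancels to the identity and can be dropped.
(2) The expectation value of ZXZZ is 1.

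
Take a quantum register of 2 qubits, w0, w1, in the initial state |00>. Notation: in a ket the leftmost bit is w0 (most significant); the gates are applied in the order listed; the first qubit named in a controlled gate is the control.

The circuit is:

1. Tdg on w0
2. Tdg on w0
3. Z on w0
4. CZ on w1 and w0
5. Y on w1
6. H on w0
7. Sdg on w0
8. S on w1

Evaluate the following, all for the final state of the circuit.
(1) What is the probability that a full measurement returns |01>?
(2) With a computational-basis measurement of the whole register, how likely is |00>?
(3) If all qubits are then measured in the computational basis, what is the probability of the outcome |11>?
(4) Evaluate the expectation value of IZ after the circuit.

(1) Outcome |01> occurs with probability 1/2.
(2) The probability of measuring |00> is 0.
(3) A full measurement returns |11> with probability 1/2.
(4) In the final state, IZ has expectation -1.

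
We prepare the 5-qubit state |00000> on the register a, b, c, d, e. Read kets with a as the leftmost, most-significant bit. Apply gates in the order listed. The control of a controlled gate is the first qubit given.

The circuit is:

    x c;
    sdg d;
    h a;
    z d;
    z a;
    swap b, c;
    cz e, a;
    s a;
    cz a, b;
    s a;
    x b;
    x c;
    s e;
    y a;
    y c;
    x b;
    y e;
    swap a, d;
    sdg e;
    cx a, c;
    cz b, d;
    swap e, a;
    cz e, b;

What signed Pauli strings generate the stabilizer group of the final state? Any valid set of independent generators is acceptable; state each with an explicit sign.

The stabilizer group can be generated by -IIIXI, -ZIIII, -IZIII, +IIZII, +IIIIZ, among other valid generating sets.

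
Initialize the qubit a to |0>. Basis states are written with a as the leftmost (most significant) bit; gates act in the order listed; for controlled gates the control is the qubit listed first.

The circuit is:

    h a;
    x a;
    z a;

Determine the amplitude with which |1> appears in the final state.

|1> carries amplitude -sqrt(2)/2 in the final state.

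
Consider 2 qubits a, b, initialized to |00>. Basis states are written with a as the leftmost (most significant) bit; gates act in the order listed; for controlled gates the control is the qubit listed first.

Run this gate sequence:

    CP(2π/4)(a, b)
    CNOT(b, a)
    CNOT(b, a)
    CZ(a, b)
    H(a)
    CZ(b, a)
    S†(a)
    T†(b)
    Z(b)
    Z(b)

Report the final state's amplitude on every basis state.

The resulting statevector has amplitude sqrt(2)/2 on |00>, 0 on |01>, -sqrt(2)*I/2 on |10>, 0 on |11>. Key observation: the block from step 2 through step 3 cancels to the identity and can be dropped.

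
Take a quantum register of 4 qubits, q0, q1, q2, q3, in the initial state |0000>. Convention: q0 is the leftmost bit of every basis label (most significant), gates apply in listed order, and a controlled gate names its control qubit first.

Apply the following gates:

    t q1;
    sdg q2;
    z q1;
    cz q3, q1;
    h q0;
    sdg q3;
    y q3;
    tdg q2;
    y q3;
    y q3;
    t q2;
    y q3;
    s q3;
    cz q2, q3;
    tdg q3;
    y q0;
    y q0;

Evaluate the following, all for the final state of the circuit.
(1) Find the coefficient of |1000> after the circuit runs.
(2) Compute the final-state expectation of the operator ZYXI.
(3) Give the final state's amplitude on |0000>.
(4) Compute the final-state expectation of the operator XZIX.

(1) |1000> carries amplitude sqrt(2)/2 in the final state.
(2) The expectation value of ZYXI is 0.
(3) |0000> carries amplitude sqrt(2)/2 in the final state.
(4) The observable XZIX averages to 0.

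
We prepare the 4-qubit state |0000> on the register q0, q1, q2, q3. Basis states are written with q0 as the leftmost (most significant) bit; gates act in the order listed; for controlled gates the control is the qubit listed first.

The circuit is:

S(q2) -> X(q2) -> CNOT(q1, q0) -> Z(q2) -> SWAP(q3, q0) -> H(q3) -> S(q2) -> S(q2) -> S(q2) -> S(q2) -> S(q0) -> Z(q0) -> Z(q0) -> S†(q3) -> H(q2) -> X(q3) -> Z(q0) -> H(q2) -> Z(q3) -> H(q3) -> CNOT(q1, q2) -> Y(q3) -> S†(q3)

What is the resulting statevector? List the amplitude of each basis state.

The resulting statevector has amplitude 1/2 + I/2 on |0010>, 1/2 + I/2 on |0011>, and 0 on every other basis state. Key observation: the block from step 7 through step 10 cancels to the identity and can be dropped.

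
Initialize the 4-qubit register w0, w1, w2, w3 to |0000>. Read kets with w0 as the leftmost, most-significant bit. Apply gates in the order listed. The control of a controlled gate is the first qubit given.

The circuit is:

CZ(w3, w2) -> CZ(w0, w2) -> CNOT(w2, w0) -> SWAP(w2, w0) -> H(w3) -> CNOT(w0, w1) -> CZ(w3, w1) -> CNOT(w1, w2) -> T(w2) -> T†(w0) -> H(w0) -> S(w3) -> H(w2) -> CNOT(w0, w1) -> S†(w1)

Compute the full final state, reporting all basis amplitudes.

The resulting statevector has amplitude sqrt(2)/4 on |0000>, sqrt(2)*I/4 on |0001>, sqrt(2)/4 on |0010>, sqrt(2)*I/4 on |0011>, 0 on |0100>, 0 on |0101>, 0 on |0110>, 0 on |0111>, 0 on |1000>, 0 on |1001>, 0 on |1010>, 0 on |1011>, -sqrt(2)*I/4 on |1100>, sqrt(2)/4 on |1101>, -sqrt(2)*I/4 on |1110>, sqrt(2)/4 on |1111>.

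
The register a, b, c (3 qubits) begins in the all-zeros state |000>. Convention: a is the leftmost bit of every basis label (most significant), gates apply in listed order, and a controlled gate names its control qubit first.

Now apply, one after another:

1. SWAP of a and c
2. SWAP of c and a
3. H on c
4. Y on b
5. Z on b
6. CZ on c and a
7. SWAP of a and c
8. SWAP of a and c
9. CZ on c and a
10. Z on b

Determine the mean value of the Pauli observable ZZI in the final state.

In the final state, ZZI has expectation -1. Key observation: steps 5-10 multiply out to the identity, so the circuit reduces to the remaining gates.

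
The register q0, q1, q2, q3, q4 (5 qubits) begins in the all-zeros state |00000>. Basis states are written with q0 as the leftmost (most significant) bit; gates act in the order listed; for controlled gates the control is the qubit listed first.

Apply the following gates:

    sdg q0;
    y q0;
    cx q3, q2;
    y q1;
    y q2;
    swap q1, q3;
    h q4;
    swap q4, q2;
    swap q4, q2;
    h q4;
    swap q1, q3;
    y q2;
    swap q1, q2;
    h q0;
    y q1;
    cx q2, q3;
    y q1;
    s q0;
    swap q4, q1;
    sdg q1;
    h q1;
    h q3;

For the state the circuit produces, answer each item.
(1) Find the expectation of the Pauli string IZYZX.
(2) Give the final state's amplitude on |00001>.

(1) In the final state, IZYZX has expectation 0. Key observation: steps 5-12 multiply out to the identity, so the circuit reduces to the remaining gates.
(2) The amplitude on |00001> is 0.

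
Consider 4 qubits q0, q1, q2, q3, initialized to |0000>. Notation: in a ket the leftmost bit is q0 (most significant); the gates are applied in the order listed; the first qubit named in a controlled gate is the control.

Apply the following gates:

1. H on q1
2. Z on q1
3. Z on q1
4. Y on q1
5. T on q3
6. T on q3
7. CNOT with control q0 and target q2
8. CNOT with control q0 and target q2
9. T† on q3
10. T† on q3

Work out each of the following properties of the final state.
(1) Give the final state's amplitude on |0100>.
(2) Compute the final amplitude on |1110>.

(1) The final state's coefficient on |0100> equals sqrt(2)*I/2. Key observation: gates 5-10 undo each other exactly, leaving only the rest of the circuit to track.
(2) |1110> carries amplitude 0 in the final state.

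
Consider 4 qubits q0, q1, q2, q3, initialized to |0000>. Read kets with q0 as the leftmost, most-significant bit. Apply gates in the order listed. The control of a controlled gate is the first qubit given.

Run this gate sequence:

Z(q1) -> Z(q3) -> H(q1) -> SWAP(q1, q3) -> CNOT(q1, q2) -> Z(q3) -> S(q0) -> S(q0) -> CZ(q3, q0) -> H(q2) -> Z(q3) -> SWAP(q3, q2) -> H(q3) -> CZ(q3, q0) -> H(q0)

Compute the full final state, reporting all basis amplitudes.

The final amplitudes are 1/2 on |0000>, 1/2 on |0010>, 1/2 on |1000>, 1/2 on |1010>, and 0 on every other basis state.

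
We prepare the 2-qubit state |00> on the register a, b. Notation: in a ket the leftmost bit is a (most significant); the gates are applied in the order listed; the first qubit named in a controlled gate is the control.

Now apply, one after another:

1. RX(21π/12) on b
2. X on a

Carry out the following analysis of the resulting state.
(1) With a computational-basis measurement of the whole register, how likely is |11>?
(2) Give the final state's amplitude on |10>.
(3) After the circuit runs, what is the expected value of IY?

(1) A full measurement returns |11> with probability 1/2 - sqrt(2)/4.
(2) |10> carries amplitude -sqrt(sqrt(2) + 2)/2 in the final state.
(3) In the final state, IY has expectation sqrt(2)/2.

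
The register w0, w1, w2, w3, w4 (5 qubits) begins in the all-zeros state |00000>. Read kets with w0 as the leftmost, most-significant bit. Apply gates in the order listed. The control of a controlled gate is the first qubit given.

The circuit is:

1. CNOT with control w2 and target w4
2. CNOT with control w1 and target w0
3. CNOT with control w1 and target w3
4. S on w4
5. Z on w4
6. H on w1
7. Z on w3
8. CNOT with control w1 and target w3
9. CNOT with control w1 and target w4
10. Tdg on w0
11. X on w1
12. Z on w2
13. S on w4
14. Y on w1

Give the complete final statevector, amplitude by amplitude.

The final amplitudes are -sqrt(2)*I/2 on |00000>, -sqrt(2)/2 on |01011>, and 0 on every other basis state.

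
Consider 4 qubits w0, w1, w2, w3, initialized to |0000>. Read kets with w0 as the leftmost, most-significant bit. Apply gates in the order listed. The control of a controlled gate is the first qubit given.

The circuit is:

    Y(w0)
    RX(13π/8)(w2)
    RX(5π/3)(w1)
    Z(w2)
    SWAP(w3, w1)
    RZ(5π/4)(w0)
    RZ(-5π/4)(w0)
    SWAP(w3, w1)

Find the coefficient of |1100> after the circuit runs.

The final state's coefficient on |1100> equals -cos(3*pi/16)/2. Key observation: gates 5-8 undo each other exactly, leaving only the rest of the circuit to track.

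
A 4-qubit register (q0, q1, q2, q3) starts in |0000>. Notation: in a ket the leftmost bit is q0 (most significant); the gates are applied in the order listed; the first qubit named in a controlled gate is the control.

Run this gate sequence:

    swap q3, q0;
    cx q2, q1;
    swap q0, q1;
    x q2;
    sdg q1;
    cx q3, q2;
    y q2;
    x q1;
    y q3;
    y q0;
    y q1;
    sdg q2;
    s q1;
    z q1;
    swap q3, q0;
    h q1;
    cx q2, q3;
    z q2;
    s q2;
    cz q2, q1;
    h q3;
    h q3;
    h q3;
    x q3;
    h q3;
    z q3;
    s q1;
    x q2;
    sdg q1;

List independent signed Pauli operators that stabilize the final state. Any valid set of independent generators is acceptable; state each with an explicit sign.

One valid set of independent stabilizer generators is +IXII, -ZIII, -IIZI, -IIIZ (any independent generating set of the same group is equally correct). Key observation: steps 23-26 multiply out to the identity, so the circuit reduces to the remaining gates.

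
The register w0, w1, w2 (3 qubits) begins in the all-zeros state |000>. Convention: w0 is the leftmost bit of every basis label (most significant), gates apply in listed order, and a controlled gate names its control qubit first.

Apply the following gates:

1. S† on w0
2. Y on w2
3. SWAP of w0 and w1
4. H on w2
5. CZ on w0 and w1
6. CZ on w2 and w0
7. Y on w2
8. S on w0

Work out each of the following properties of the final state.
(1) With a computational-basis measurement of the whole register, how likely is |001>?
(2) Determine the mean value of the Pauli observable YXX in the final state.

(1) Outcome |001> occurs with probability 1/2.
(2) The expectation value of YXX is 0.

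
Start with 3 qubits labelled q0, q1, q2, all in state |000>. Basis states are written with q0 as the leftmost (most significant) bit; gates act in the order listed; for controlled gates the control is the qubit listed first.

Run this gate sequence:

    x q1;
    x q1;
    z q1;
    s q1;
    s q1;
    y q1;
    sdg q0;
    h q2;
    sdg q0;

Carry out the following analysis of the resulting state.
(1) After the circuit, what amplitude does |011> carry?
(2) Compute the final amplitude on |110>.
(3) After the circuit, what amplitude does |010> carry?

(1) The amplitude on |011> is sqrt(2)*I/2.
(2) |110> carries amplitude 0 in the final state.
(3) The final state's coefficient on |010> equals sqrt(2)*I/2.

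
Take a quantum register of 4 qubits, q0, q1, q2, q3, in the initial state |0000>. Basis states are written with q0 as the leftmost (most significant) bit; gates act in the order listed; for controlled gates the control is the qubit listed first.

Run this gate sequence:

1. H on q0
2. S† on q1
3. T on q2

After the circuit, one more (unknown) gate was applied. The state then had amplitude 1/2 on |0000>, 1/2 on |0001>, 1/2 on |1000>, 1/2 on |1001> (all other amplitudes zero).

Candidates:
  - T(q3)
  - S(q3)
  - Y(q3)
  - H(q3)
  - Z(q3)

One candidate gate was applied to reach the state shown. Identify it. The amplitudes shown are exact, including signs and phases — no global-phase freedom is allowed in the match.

The applied gate was H(q3).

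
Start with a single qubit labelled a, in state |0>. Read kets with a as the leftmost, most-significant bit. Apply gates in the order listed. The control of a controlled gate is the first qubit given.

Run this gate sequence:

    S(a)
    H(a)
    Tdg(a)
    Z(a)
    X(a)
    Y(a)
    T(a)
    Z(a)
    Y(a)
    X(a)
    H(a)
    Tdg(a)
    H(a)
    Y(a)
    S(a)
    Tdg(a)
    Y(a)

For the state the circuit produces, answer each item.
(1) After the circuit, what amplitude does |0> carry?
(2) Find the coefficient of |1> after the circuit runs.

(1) |0> carries amplitude sqrt(2)*exp(I*pi/4)/2 in the final state.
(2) The final state's coefficient on |1> equals sqrt(2)/2.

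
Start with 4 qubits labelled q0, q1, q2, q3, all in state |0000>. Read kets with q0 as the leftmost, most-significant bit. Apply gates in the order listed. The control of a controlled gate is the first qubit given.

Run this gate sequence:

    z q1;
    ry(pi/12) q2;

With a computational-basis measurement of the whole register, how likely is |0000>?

Outcome |0000> occurs with probability sqrt(2)/8 + sqrt(6)/8 + 1/2.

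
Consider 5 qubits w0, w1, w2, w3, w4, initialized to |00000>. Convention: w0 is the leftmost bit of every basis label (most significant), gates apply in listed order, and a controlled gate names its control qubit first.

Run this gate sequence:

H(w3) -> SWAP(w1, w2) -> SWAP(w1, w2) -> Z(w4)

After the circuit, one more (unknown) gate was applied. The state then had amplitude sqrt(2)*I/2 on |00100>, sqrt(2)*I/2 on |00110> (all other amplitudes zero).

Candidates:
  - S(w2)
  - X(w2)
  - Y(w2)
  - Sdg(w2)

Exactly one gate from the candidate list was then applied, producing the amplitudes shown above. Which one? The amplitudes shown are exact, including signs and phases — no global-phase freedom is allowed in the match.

The unique candidate consistent with the amplitudes is Y(w2). Key observation: gates 2-3 undo each other exactly, leaving only the rest of the circuit to track.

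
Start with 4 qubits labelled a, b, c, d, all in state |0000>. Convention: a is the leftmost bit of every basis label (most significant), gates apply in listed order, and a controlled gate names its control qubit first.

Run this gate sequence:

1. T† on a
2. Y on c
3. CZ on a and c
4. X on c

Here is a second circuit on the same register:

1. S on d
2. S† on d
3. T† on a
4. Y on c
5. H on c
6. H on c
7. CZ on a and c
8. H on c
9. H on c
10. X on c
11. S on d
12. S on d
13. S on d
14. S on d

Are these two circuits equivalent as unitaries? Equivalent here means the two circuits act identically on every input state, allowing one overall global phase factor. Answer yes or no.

Yes — the two circuits implement the same unitary up to a global phase.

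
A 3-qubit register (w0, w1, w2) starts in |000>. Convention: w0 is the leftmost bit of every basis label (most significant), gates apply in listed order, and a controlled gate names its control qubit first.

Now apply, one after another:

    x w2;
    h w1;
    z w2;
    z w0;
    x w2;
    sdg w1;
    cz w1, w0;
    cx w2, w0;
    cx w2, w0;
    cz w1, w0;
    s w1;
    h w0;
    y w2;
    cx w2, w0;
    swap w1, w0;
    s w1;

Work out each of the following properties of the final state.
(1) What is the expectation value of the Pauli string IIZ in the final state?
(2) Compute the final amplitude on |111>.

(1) In the final state, IIZ has expectation -1. Key observation: steps 6-11 multiply out to the identity, so the circuit reduces to the remaining gates.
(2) The amplitude on |111> is 1/2.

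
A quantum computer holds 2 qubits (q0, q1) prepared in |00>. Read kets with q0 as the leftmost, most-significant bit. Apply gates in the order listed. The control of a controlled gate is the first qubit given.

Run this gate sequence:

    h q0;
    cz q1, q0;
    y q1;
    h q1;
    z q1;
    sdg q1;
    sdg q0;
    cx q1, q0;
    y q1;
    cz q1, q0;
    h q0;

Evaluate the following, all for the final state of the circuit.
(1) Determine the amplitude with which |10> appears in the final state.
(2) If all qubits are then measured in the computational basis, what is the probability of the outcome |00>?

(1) The final state's coefficient on |10> equals sqrt(2)*(-1 + I)/4.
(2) The probability of measuring |00> is 1/4.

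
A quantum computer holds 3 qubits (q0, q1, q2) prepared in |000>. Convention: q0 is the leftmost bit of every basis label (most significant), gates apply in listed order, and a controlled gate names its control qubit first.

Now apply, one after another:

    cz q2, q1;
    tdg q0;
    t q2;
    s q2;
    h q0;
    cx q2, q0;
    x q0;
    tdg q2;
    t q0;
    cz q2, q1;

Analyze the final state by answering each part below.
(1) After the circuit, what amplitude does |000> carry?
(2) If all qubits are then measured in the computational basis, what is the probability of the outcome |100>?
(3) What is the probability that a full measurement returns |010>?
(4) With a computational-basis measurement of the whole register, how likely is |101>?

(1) |000> carries amplitude sqrt(2)/2 in the final state.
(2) The probability of measuring |100> is 1/2.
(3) Outcome |010> occurs with probability 0.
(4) A full measurement returns |101> with probability 0.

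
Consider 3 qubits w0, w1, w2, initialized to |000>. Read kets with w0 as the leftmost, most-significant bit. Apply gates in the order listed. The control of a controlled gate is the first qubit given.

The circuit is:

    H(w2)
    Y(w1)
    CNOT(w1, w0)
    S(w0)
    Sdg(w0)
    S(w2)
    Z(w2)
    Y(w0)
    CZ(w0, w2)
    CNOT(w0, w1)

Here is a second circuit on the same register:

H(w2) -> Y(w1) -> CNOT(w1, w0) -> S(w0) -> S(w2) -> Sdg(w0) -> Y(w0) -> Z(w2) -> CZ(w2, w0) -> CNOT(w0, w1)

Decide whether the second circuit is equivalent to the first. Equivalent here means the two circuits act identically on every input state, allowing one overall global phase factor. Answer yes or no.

Yes — the two circuits implement the same unitary up to a global phase.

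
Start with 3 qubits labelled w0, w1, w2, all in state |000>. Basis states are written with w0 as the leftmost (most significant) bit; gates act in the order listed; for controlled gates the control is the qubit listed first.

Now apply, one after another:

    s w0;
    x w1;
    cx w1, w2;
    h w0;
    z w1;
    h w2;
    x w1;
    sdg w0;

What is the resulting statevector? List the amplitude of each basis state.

After the circuit, the state carries amplitude -1/2 on |000>, 1/2 on |001>, 0 on |010>, 0 on |011>, I/2 on |100>, -I/2 on |101>, 0 on |110>, 0 on |111>.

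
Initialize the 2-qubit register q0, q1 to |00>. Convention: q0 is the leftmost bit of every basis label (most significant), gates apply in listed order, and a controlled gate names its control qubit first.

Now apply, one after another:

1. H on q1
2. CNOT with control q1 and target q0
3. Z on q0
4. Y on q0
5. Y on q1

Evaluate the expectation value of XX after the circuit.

In the final state, XX has expectation -1.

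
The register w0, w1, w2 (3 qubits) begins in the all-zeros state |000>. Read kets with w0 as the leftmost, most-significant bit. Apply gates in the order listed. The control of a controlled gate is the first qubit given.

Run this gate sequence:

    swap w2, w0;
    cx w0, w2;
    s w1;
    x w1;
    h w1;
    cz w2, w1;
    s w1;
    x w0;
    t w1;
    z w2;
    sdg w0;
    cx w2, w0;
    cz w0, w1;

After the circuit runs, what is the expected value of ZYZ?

The expectation value of ZYZ is -sqrt(2)/2.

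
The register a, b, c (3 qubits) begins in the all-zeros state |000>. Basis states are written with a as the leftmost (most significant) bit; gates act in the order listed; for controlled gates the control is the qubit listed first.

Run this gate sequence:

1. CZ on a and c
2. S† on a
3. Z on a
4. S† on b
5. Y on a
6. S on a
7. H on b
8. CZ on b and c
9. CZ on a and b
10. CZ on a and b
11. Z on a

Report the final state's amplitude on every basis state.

The final amplitudes are sqrt(2)/2 on |100>, sqrt(2)/2 on |110>, and 0 on every other basis state.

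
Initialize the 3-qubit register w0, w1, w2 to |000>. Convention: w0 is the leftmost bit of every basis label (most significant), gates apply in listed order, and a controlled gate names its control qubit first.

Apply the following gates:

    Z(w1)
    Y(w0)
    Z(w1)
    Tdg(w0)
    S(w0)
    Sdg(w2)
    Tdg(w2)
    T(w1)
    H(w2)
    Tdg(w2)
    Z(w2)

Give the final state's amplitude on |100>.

|100> carries amplitude sqrt(2)*exp(3*I*pi/4)/2 in the final state.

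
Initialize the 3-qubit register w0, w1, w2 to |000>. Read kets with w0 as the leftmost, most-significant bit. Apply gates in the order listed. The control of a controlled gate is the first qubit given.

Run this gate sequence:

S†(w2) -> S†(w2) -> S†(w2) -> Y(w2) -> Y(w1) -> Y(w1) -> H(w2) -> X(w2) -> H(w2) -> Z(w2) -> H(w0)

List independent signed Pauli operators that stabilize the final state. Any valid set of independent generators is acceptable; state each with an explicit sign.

The final state is stabilized by the group generated by +XII, +IZI, -IIZ; other independent generating sets are equally valid. Key observation: steps 7-10 multiply out to the identity, so the circuit reduces to the remaining gates.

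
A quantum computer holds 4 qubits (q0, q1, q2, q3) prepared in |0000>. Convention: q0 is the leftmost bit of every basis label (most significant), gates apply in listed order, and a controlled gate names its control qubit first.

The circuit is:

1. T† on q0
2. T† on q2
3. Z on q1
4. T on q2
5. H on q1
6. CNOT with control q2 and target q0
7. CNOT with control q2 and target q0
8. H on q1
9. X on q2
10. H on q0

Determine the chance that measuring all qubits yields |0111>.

A full measurement returns |0111> with probability 0. Key observation: the block from step 5 through step 8 cancels to the identity and can be dropped.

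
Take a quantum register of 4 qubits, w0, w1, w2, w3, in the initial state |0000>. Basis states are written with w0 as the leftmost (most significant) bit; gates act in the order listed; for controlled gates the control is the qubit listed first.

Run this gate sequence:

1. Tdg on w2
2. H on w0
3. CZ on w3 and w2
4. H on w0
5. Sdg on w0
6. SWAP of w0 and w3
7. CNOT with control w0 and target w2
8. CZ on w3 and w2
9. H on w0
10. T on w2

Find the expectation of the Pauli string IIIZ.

The expectation value of IIIZ is 1.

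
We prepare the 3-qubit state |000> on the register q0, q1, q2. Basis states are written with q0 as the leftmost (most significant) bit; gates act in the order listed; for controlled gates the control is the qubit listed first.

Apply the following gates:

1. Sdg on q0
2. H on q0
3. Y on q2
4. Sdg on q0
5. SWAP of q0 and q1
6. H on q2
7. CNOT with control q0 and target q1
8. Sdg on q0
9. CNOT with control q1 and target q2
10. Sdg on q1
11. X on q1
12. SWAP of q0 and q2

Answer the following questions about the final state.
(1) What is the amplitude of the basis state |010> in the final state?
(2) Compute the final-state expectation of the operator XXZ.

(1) |010> carries amplitude I/2 in the final state.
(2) The observable XXZ averages to -1.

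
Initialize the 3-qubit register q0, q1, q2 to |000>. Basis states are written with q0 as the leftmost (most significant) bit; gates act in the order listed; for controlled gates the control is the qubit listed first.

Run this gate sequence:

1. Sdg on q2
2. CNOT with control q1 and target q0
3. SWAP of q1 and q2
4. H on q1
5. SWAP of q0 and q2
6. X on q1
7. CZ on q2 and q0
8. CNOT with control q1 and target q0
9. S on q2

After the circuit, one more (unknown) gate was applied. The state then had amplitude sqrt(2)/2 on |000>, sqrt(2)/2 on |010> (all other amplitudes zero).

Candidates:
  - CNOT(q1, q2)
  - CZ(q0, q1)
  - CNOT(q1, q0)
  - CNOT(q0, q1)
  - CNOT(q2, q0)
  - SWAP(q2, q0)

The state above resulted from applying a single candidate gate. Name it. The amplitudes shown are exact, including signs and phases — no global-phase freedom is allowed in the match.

The unique candidate consistent with the amplitudes is CNOT(q1, q0).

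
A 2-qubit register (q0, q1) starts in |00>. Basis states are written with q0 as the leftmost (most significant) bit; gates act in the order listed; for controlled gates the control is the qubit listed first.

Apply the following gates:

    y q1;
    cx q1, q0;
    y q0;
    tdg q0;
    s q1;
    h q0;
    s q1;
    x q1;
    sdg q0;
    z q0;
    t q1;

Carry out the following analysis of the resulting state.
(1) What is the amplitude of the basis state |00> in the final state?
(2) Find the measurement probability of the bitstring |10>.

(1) |00> carries amplitude -sqrt(2)/2 in the final state.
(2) The probability of measuring |10> is 1/2.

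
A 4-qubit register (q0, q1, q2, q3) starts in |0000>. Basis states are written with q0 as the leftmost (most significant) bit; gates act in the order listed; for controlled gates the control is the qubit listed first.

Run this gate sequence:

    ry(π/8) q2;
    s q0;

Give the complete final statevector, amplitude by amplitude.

The final amplitudes are cos(pi/16) on |0000>, sin(pi/16) on |0010>, and 0 on every other basis state.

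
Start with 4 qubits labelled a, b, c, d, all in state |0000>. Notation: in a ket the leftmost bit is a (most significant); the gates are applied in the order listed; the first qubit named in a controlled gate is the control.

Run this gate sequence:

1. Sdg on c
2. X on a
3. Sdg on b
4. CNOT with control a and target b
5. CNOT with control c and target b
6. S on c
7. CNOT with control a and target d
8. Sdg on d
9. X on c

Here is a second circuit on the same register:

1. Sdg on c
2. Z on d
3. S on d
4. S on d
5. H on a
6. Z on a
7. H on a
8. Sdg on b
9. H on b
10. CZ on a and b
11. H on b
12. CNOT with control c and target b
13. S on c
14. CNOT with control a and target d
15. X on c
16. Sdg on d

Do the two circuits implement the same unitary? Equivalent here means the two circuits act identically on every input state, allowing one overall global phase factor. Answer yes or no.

Yes, they are equivalent — the unitaries differ by at most a global phase.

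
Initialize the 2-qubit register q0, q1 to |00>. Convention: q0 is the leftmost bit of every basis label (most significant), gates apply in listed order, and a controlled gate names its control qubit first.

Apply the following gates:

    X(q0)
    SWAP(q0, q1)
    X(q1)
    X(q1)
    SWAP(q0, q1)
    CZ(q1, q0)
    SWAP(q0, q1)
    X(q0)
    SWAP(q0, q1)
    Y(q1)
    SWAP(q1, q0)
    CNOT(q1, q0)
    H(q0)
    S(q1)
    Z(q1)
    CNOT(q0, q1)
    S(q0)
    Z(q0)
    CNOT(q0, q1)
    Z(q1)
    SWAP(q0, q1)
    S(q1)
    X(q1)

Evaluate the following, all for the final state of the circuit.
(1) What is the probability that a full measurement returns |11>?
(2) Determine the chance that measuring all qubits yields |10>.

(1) Outcome |11> occurs with probability 1/2. Key observation: gates 2-5 undo each other exactly, leaving only the rest of the circuit to track.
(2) Outcome |10> occurs with probability 1/2.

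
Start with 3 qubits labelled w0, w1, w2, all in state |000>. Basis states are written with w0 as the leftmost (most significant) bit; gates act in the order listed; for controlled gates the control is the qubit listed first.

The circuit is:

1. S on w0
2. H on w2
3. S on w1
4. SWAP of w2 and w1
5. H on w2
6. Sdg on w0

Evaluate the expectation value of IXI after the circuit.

In the final state, IXI has expectation 1.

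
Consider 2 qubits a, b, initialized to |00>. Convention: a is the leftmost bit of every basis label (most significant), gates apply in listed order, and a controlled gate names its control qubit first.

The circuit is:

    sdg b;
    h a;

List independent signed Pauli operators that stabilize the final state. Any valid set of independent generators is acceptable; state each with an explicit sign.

The stabilizer group can be generated by +XI, +IZ, among other valid generating sets.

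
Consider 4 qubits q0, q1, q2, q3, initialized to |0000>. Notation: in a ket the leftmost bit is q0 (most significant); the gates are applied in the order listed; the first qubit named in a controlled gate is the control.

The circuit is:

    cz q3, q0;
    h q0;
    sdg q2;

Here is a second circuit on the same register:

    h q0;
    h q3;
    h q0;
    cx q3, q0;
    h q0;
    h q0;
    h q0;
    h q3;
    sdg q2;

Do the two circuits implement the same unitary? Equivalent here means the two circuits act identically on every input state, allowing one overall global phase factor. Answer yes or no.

No: there is an input state on which the two circuits produce genuinely different outputs (not merely differing by a phase).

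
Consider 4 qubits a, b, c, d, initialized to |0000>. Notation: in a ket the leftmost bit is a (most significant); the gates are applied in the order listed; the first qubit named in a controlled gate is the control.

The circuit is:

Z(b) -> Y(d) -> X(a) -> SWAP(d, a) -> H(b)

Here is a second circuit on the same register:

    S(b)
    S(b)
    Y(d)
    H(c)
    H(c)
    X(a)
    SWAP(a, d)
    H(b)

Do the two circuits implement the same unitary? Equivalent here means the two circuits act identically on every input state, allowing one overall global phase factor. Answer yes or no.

Yes: on every input state the two circuits agree up to one overall phase factor.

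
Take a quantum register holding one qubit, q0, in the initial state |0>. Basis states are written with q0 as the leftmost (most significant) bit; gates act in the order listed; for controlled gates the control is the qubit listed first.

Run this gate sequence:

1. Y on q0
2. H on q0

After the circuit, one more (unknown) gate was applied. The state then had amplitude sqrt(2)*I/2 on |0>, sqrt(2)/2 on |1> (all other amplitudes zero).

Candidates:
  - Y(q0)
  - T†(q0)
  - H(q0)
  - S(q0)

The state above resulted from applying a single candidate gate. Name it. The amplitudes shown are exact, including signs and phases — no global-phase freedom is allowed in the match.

The applied gate was S(q0).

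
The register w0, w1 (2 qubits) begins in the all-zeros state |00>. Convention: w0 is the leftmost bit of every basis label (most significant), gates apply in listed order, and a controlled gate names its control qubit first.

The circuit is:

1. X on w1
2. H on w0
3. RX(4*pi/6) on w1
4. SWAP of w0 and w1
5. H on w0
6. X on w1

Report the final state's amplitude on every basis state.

The resulting statevector has amplitude 1/4 - sqrt(3)*I/4 on |00>, 1/4 - sqrt(3)*I/4 on |01>, -1/4 - sqrt(3)*I/4 on |10>, -1/4 - sqrt(3)*I/4 on |11>.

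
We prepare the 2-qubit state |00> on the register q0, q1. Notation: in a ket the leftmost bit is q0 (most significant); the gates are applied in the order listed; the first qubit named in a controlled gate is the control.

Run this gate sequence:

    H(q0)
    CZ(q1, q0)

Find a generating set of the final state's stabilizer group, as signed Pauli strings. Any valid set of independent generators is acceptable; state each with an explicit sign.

One valid set of independent stabilizer generators is +XI, +IZ (any independent generating set of the same group is equally correct).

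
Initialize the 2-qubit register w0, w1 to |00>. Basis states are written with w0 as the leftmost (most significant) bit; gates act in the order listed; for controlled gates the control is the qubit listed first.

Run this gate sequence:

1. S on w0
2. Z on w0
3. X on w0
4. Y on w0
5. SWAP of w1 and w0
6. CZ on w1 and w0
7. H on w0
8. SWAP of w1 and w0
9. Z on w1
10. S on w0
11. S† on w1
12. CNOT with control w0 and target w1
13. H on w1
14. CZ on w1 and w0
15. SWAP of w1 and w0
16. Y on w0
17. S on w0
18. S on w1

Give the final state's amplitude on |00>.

|00> carries amplitude -1/2 + I/2 in the final state.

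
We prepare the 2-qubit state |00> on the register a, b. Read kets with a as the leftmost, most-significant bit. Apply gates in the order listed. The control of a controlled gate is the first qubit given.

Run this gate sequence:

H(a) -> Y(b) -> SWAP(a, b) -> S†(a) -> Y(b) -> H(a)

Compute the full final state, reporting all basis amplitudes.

After the circuit, the state carries amplitude -I/2 on |00>, I/2 on |01>, I/2 on |10>, -I/2 on |11>.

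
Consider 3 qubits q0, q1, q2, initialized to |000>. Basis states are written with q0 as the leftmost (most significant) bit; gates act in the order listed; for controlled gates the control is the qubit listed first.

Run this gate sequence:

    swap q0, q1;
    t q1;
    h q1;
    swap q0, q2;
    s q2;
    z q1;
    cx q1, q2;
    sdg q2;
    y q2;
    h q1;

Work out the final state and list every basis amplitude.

The resulting statevector has amplitude 1/2 on |000>, I/2 on |001>, -1/2 on |010>, I/2 on |011>, 0 on |100>, 0 on |101>, 0 on |110>, 0 on |111>.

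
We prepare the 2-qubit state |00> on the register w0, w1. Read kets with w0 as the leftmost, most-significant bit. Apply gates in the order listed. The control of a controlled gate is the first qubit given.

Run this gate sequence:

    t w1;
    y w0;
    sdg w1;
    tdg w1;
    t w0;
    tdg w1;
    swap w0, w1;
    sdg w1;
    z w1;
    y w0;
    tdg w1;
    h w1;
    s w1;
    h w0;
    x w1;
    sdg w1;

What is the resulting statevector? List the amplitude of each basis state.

After the circuit, the state carries amplitude -1/2 on |00>, -1/2 on |01>, 1/2 on |10>, 1/2 on |11>.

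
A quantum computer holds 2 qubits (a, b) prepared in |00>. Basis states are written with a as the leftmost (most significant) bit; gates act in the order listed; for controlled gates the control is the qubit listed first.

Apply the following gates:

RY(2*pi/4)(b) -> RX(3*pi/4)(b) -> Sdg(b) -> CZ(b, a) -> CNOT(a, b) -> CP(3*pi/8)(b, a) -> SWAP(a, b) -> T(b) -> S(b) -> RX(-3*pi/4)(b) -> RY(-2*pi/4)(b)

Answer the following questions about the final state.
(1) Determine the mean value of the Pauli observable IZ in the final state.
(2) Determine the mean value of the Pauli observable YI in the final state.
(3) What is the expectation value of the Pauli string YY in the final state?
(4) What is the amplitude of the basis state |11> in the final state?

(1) The expectation value of IZ is 0.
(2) In the final state, YI has expectation -1.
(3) The expectation value of YY is -sqrt(2)/2.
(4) The final state's coefficient on |11> equals sqrt(2)*(1 - I)/4.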